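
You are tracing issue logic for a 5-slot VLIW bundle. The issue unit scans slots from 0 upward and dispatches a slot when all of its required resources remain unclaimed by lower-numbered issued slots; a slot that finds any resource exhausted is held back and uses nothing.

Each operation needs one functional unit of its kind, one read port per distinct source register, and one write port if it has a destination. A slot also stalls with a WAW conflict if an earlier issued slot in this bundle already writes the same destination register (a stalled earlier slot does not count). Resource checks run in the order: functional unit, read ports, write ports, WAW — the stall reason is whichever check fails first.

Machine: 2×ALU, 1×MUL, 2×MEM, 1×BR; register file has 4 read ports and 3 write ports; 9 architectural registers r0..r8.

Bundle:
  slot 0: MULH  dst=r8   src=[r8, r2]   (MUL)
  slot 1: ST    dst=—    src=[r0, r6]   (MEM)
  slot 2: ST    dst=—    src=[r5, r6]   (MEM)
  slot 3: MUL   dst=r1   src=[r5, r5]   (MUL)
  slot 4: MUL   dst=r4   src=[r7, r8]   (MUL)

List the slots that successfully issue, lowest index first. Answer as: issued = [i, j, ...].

issued = [0, 1]

  0. MUL→r8 ⇒ go  {2A/0Mu/2Ld/1B | 2r 2w}
  1. MEM ⇒ go  {2A/0Mu/1Ld/1B | 0r 2w}
  2. MEM ⇒ no(RD_PORT)  {2A/0Mu/1Ld/1B | 0r 2w}
  3. MUL→r1 ⇒ no(FU)  {2A/0Mu/1Ld/1B | 0r 2w}
  4. MUL→r4 ⇒ no(FU)  {2A/0Mu/1Ld/1B | 0r 2w}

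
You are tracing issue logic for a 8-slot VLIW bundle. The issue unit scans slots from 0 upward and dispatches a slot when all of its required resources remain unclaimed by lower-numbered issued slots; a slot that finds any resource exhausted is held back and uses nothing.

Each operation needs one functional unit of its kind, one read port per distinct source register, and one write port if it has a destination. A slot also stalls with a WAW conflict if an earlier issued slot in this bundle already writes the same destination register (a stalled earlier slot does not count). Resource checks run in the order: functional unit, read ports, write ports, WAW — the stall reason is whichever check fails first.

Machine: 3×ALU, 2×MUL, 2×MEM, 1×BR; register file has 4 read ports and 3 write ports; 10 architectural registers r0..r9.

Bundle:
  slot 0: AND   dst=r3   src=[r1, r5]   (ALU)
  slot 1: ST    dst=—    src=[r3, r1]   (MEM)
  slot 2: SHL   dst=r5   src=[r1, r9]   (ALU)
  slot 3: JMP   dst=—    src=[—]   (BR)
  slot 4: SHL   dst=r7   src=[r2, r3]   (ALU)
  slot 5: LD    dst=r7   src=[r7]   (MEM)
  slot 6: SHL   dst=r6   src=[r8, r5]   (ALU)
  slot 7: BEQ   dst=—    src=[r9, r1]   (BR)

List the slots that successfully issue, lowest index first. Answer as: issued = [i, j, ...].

  0. ALU→r3 ⇒ go  {2A/2Mu/2Ld/1B | 2r 2w}
  1. MEM ⇒ go  {2A/2Mu/1Ld/1B | 0r 2w}
  2. ALU→r5 ⇒ no(RD_PORT)  {2A/2Mu/1Ld/1B | 0r 2w}
  3. BR ⇒ go  {2A/2Mu/1Ld/0B | 0r 2w}
  4. ALU→r7 ⇒ no(RD_PORT)  {2A/2Mu/1Ld/0B | 0r 2w}
  5. MEM→r7 ⇒ no(RD_PORT)  {2A/2Mu/1Ld/0B | 0r 2w}
  6. ALU→r6 ⇒ no(RD_PORT)  {2A/2Mu/1Ld/0B | 0r 2w}
  7. BR ⇒ no(FU)  {2A/2Mu/1Ld/0B | 0r 2w}

issued = [0, 1, 3]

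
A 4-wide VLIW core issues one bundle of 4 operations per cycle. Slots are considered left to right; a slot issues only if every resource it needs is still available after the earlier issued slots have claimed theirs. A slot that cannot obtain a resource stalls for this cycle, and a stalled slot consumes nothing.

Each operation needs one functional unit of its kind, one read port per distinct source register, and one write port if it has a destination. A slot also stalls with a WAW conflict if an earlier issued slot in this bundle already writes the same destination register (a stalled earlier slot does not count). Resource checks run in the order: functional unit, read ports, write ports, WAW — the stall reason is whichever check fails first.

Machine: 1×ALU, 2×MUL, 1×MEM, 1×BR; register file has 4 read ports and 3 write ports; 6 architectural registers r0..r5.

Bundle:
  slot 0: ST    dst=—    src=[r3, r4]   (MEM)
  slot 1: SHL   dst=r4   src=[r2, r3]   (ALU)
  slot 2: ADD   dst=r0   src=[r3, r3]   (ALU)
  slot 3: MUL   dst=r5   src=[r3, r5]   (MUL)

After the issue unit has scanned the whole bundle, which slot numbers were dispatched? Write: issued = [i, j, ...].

#0 MEM src=r3,r4 dispatched  <A:1 Mu:2 Ld:0 B:1 rd:2 wr:3>
#1 ALU src=r2,r3 dispatched  <A:0 Mu:2 Ld:0 B:1 rd:0 wr:2>
#2 ALU src=r3,r3 held:FU  <A:0 Mu:2 Ld:0 B:1 rd:0 wr:2>
#3 MUL src=r3,r5 held:RD_PORT  <A:0 Mu:2 Ld:0 B:1 rd:0 wr:2>

issued = [0, 1]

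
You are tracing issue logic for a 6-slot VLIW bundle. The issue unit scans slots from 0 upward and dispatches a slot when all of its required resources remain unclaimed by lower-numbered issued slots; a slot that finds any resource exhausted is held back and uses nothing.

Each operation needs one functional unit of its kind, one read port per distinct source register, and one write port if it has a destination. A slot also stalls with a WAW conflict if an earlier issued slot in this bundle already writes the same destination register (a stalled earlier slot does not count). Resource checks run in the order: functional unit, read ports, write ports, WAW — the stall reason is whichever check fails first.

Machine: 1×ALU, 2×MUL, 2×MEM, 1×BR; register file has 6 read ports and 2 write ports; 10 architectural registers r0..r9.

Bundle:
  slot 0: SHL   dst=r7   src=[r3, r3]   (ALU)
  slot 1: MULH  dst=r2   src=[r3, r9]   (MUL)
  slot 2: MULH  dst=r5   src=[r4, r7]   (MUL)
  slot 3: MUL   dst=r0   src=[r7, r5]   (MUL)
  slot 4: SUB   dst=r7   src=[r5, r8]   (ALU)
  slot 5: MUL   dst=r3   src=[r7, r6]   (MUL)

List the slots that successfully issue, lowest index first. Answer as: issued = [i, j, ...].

issued = [0, 1]

[0] ALU needs rd=1 wr=1: ok; after: ALU=0 MUL=2 MEM=2 BR=1, R=5, W=1
[1] MUL needs rd=2 wr=1: ok; after: ALU=0 MUL=1 MEM=2 BR=1, R=3, W=0
[2] MUL needs rd=2 wr=1: WR_PORT; after: ALU=0 MUL=1 MEM=2 BR=1, R=3, W=0
[3] MUL needs rd=2 wr=1: WR_PORT; after: ALU=0 MUL=1 MEM=2 BR=1, R=3, W=0
[4] ALU needs rd=2 wr=1: FU; after: ALU=0 MUL=1 MEM=2 BR=1, R=3, W=0
[5] MUL needs rd=2 wr=1: WR_PORT; after: ALU=0 MUL=1 MEM=2 BR=1, R=3, W=0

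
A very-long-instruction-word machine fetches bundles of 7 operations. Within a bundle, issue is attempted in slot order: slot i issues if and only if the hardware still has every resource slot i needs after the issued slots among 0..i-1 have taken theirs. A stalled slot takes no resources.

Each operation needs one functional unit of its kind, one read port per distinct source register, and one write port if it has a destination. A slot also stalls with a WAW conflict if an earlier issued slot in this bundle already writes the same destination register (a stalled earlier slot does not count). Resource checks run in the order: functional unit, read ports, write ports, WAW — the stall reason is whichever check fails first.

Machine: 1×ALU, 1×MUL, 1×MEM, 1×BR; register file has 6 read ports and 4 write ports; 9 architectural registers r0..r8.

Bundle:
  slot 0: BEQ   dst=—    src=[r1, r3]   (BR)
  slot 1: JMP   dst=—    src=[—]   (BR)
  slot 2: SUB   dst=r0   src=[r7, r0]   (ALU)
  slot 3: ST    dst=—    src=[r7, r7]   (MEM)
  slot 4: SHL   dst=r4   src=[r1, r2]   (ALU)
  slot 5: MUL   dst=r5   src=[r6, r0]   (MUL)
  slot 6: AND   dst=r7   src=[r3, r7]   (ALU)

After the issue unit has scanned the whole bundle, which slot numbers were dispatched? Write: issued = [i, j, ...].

slot 0 (BR): ISSUE — free A1,Mu1,Ld1,B0 rp4 wp4
slot 1 (BR): stall FU — free A1,Mu1,Ld1,B0 rp4 wp4
slot 2 (ALU): ISSUE — free A0,Mu1,Ld1,B0 rp2 wp3
slot 3 (MEM): ISSUE — free A0,Mu1,Ld0,B0 rp1 wp3
slot 4 (ALU): stall FU — free A0,Mu1,Ld0,B0 rp1 wp3
slot 5 (MUL): stall RD_PORT — free A0,Mu1,Ld0,B0 rp1 wp3
slot 6 (ALU): stall FU — free A0,Mu1,Ld0,B0 rp1 wp3

issued = [0, 2, 3]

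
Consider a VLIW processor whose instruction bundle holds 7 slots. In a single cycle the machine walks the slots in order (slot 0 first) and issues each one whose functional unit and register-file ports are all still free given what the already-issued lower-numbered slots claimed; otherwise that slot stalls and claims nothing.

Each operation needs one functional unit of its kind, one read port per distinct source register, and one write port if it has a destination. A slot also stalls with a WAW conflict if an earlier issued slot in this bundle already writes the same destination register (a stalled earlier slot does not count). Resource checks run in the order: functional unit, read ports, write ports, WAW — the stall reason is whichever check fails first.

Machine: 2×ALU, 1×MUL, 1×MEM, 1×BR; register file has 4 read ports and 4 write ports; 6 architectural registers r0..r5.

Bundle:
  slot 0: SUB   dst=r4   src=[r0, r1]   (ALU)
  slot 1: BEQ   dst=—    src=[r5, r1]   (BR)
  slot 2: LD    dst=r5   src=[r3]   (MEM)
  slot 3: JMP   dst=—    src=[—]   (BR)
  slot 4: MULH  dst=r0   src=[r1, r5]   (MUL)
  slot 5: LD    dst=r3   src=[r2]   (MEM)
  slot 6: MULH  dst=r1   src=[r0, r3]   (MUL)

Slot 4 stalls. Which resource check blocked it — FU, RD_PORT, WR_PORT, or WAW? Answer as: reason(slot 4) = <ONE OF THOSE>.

#0 ALU src=r0,r1 dispatched  <A:1 Mu:1 Ld:1 B:1 rd:2 wr:3>
#1 BR src=r5,r1 dispatched  <A:1 Mu:1 Ld:1 B:0 rd:0 wr:3>
#2 MEM src=r3 held:RD_PORT  <A:1 Mu:1 Ld:1 B:0 rd:0 wr:3>
#3 BR src=- held:FU  <A:1 Mu:1 Ld:1 B:0 rd:0 wr:3>
#4 MUL src=r1,r5 held:RD_PORT  <A:1 Mu:1 Ld:1 B:0 rd:0 wr:3>
#5 MEM src=r2 held:RD_PORT  <A:1 Mu:1 Ld:1 B:0 rd:0 wr:3>
#6 MUL src=r0,r3 held:RD_PORT  <A:1 Mu:1 Ld:1 B:0 rd:0 wr:3>

reason(slot 4) = RD_PORT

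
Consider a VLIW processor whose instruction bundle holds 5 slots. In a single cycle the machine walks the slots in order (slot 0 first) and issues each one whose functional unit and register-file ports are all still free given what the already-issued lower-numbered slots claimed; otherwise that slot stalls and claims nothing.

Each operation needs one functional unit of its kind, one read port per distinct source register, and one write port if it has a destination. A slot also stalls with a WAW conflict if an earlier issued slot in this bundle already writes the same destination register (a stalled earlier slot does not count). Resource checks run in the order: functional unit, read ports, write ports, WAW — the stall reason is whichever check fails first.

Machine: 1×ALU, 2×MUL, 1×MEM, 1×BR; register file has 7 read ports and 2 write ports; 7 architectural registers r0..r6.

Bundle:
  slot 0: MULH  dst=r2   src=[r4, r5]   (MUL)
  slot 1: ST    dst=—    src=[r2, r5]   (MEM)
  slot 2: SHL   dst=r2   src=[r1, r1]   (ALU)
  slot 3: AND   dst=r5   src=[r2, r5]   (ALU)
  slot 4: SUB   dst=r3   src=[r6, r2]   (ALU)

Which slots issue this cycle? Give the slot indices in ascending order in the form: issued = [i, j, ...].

issued = [0, 1, 3]

(0) want 1×MUL +2rd +1wr — yes → AL1|MU1|ME1|BR1|rd5|wr1
(1) want 1×MEM +2rd +0wr — yes → AL1|MU1|ME0|BR1|rd3|wr1
(2) want 1×ALU +1rd +1wr — WAW → AL1|MU1|ME0|BR1|rd3|wr1
(3) want 1×ALU +2rd +1wr — yes → AL0|MU1|ME0|BR1|rd1|wr0
(4) want 1×ALU +2rd +1wr — FU → AL0|MU1|ME0|BR1|rd1|wr0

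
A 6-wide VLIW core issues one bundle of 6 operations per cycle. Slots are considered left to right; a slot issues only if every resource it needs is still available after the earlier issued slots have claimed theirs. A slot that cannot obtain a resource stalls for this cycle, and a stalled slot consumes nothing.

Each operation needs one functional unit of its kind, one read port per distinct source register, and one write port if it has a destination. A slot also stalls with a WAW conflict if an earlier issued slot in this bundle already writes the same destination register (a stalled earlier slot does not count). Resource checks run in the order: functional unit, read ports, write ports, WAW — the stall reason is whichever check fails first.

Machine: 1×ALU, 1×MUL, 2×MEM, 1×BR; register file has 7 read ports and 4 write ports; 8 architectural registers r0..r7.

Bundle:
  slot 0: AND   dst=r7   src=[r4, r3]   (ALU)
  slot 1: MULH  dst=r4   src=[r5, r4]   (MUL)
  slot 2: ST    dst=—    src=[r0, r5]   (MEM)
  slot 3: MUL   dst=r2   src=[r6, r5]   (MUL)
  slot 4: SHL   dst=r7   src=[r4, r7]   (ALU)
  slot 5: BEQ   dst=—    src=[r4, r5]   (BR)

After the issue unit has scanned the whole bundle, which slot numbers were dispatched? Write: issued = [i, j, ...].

(0) want 1×ALU +2rd +1wr — yes → AL0|MU1|ME2|BR1|rd5|wr3
(1) want 1×MUL +2rd +1wr — yes → AL0|MU0|ME2|BR1|rd3|wr2
(2) want 1×MEM +2rd +0wr — yes → AL0|MU0|ME1|BR1|rd1|wr2
(3) want 1×MUL +2rd +1wr — FU → AL0|MU0|ME1|BR1|rd1|wr2
(4) want 1×ALU +2rd +1wr — FU → AL0|MU0|ME1|BR1|rd1|wr2
(5) want 1×BR +2rd +0wr — RD_PORT → AL0|MU0|ME1|BR1|rd1|wr2

issued = [0, 1, 2]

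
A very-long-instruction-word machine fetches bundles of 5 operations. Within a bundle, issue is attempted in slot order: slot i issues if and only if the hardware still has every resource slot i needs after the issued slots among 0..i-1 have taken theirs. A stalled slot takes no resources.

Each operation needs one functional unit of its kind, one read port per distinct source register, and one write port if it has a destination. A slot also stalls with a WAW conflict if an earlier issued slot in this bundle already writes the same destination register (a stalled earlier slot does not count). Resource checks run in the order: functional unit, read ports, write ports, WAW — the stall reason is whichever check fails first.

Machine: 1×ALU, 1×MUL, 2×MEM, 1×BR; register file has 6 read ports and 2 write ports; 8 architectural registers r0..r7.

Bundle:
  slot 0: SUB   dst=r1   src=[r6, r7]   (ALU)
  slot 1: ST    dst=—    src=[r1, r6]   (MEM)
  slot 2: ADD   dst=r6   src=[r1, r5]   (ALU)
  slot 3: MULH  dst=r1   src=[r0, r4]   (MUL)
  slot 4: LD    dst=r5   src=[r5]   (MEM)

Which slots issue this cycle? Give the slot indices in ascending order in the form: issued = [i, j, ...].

  0. ALU→r1 ⇒ go  {0A/1Mu/2Ld/1B | 4r 1w}
  1. MEM ⇒ go  {0A/1Mu/1Ld/1B | 2r 1w}
  2. ALU→r6 ⇒ no(FU)  {0A/1Mu/1Ld/1B | 2r 1w}
  3. MUL→r1 ⇒ no(WAW)  {0A/1Mu/1Ld/1B | 2r 1w}
  4. MEM→r5 ⇒ go  {0A/1Mu/0Ld/1B | 1r 0w}

issued = [0, 1, 4]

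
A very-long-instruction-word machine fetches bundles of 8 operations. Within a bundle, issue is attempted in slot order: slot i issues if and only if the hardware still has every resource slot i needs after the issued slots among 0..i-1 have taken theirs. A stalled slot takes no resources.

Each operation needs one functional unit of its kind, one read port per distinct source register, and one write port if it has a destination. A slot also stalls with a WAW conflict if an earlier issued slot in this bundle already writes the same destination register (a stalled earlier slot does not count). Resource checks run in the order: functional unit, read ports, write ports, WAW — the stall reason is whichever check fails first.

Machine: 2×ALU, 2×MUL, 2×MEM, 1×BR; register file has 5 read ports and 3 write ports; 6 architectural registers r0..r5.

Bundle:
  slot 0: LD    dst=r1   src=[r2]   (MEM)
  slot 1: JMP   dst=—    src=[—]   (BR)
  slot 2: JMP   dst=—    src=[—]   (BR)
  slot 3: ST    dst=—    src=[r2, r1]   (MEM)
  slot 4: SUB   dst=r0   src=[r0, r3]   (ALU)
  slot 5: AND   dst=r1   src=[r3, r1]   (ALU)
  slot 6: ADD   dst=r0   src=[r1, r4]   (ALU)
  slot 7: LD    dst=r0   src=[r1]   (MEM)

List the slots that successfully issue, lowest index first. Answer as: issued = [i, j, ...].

issued = [0, 1, 3, 4]

#0 MEM src=r2 dispatched  <A:2 Mu:2 Ld:1 B:1 rd:4 wr:2>
#1 BR src=- dispatched  <A:2 Mu:2 Ld:1 B:0 rd:4 wr:2>
#2 BR src=- held:FU  <A:2 Mu:2 Ld:1 B:0 rd:4 wr:2>
#3 MEM src=r2,r1 dispatched  <A:2 Mu:2 Ld:0 B:0 rd:2 wr:2>
#4 ALU src=r0,r3 dispatched  <A:1 Mu:2 Ld:0 B:0 rd:0 wr:1>
#5 ALU src=r3,r1 held:RD_PORT  <A:1 Mu:2 Ld:0 B:0 rd:0 wr:1>
#6 ALU src=r1,r4 held:RD_PORT  <A:1 Mu:2 Ld:0 B:0 rd:0 wr:1>
#7 MEM src=r1 held:FU  <A:1 Mu:2 Ld:0 B:0 rd:0 wr:1>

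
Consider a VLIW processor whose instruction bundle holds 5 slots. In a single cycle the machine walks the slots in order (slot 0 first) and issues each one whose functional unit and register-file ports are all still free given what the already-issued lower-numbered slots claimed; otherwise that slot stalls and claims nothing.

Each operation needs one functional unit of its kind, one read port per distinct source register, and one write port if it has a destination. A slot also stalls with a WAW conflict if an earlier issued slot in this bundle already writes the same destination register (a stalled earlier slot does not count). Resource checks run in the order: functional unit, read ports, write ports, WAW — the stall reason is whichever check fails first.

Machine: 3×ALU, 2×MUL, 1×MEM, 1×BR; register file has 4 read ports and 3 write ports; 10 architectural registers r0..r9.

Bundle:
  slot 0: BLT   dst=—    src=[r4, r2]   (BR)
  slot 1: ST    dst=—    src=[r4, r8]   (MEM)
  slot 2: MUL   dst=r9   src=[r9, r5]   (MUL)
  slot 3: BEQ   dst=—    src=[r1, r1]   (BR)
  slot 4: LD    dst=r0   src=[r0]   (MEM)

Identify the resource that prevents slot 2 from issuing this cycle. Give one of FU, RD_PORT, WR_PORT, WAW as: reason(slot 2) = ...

#0 BR src=r4,r2 dispatched  <A:3 Mu:2 Ld:1 B:0 rd:2 wr:3>
#1 MEM src=r4,r8 dispatched  <A:3 Mu:2 Ld:0 B:0 rd:0 wr:3>
#2 MUL src=r9,r5 held:RD_PORT  <A:3 Mu:2 Ld:0 B:0 rd:0 wr:3>
#3 BR src=r1,r1 held:FU  <A:3 Mu:2 Ld:0 B:0 rd:0 wr:3>
#4 MEM src=r0 held:FU  <A:3 Mu:2 Ld:0 B:0 rd:0 wr:3>

reason(slot 2) = RD_PORT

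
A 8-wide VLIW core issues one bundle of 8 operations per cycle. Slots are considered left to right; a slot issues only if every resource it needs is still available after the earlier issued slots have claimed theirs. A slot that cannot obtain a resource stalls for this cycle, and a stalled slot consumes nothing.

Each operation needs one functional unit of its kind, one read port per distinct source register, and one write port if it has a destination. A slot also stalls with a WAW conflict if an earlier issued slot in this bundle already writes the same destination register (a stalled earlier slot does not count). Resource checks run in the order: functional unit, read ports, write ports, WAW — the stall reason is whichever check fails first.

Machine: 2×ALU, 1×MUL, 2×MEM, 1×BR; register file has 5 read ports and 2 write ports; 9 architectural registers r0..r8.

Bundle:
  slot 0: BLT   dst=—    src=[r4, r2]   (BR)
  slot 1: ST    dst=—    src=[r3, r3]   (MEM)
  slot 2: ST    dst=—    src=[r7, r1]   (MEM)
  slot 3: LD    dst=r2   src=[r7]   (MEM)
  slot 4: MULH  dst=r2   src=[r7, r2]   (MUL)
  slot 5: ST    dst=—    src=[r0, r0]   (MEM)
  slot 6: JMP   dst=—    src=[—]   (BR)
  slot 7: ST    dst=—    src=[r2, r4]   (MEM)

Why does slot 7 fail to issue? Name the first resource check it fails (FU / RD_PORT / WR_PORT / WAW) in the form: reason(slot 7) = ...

reason(slot 7) = FU

slot 0 (BR): ISSUE — free A2,Mu1,Ld2,B0 rp3 wp2
slot 1 (MEM): ISSUE — free A2,Mu1,Ld1,B0 rp2 wp2
slot 2 (MEM): ISSUE — free A2,Mu1,Ld0,B0 rp0 wp2
slot 3 (MEM): stall FU — free A2,Mu1,Ld0,B0 rp0 wp2
slot 4 (MUL): stall RD_PORT — free A2,Mu1,Ld0,B0 rp0 wp2
slot 5 (MEM): stall FU — free A2,Mu1,Ld0,B0 rp0 wp2
slot 6 (BR): stall FU — free A2,Mu1,Ld0,B0 rp0 wp2
slot 7 (MEM): stall FU — free A2,Mu1,Ld0,B0 rp0 wp2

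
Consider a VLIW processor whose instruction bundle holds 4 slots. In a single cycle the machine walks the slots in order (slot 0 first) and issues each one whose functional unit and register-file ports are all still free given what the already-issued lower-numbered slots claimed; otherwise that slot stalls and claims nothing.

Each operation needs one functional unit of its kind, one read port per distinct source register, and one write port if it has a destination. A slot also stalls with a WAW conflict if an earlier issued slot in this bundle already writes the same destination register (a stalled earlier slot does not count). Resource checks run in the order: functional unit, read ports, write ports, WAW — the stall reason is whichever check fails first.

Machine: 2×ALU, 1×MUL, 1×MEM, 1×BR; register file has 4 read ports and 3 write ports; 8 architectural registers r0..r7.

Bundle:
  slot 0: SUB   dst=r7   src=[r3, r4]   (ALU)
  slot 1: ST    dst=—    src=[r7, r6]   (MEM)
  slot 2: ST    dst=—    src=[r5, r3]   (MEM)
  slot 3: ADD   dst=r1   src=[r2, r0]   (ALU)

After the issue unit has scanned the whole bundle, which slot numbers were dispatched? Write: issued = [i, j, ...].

  0. ALU→r7 ⇒ go  {1A/1Mu/1Ld/1B | 2r 2w}
  1. MEM ⇒ go  {1A/1Mu/0Ld/1B | 0r 2w}
  2. MEM ⇒ no(FU)  {1A/1Mu/0Ld/1B | 0r 2w}
  3. ALU→r1 ⇒ no(RD_PORT)  {1A/1Mu/0Ld/1B | 0r 2w}

issued = [0, 1]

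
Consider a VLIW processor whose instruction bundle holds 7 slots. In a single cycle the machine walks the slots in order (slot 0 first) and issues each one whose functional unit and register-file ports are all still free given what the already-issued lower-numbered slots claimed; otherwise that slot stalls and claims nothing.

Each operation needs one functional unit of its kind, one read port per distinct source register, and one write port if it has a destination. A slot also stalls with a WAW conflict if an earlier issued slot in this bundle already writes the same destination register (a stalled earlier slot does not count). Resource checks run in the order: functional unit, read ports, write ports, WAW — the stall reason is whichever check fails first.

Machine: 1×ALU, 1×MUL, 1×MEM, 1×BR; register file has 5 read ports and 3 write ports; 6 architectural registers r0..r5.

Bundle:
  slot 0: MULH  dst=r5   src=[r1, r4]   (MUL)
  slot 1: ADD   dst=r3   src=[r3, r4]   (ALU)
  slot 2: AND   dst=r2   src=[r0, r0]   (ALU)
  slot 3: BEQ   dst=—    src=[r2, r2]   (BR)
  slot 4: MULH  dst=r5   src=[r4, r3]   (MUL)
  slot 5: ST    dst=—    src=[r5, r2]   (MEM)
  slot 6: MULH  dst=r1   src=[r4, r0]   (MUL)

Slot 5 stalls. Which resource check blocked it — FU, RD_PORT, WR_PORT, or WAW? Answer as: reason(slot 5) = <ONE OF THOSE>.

(0) want 1×MUL +2rd +1wr — yes → AL1|MU0|ME1|BR1|rd3|wr2
(1) want 1×ALU +2rd +1wr — yes → AL0|MU0|ME1|BR1|rd1|wr1
(2) want 1×ALU +1rd +1wr — FU → AL0|MU0|ME1|BR1|rd1|wr1
(3) want 1×BR +1rd +0wr — yes → AL0|MU0|ME1|BR0|rd0|wr1
(4) want 1×MUL +2rd +1wr — FU → AL0|MU0|ME1|BR0|rd0|wr1
(5) want 1×MEM +2rd +0wr — RD_PORT → AL0|MU0|ME1|BR0|rd0|wr1
(6) want 1×MUL +2rd +1wr — FU → AL0|MU0|ME1|BR0|rd0|wr1

reason(slot 5) = RD_PORT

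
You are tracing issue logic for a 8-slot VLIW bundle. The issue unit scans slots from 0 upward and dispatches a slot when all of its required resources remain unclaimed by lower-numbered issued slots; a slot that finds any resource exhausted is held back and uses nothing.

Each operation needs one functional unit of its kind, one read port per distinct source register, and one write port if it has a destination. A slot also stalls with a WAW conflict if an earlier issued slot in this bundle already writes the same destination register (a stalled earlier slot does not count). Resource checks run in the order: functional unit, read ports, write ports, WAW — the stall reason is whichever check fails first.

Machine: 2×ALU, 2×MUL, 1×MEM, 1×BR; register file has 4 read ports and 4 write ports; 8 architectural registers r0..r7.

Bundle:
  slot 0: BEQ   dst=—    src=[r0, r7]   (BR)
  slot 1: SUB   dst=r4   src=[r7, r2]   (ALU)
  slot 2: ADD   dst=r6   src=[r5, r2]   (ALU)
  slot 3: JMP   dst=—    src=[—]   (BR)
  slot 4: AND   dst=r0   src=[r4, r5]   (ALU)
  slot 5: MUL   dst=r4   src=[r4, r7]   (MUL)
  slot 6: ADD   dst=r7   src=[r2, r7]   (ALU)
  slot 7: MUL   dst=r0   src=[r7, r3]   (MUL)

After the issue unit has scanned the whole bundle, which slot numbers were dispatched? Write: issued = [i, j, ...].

issued = [0, 1]

slot 0 (BR): ISSUE — free A2,Mu2,Ld1,B0 rp2 wp4
slot 1 (ALU): ISSUE — free A1,Mu2,Ld1,B0 rp0 wp3
slot 2 (ALU): stall RD_PORT — free A1,Mu2,Ld1,B0 rp0 wp3
slot 3 (BR): stall FU — free A1,Mu2,Ld1,B0 rp0 wp3
slot 4 (ALU): stall RD_PORT — free A1,Mu2,Ld1,B0 rp0 wp3
slot 5 (MUL): stall RD_PORT — free A1,Mu2,Ld1,B0 rp0 wp3
slot 6 (ALU): stall RD_PORT — free A1,Mu2,Ld1,B0 rp0 wp3
slot 7 (MUL): stall RD_PORT — free A1,Mu2,Ld1,B0 rp0 wp3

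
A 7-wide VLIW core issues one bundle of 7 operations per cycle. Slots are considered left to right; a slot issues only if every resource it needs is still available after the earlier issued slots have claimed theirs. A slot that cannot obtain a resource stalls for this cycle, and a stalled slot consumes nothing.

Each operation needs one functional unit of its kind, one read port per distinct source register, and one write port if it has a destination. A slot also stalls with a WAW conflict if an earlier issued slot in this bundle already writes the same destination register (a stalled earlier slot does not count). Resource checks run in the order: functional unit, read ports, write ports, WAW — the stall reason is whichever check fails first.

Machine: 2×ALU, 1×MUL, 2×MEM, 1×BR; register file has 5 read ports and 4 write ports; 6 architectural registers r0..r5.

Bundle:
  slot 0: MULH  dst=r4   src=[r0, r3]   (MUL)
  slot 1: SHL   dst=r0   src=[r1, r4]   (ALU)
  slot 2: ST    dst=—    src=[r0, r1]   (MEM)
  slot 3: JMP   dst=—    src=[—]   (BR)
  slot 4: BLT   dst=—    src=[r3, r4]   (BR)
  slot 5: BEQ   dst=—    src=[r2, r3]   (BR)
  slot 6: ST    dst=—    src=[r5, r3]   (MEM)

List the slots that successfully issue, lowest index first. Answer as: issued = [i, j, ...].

issued = [0, 1, 3]

#0 MUL src=r0,r3 dispatched  <A:2 Mu:0 Ld:2 B:1 rd:3 wr:3>
#1 ALU src=r1,r4 dispatched  <A:1 Mu:0 Ld:2 B:1 rd:1 wr:2>
#2 MEM src=r0,r1 held:RD_PORT  <A:1 Mu:0 Ld:2 B:1 rd:1 wr:2>
#3 BR src=- dispatched  <A:1 Mu:0 Ld:2 B:0 rd:1 wr:2>
#4 BR src=r3,r4 held:FU  <A:1 Mu:0 Ld:2 B:0 rd:1 wr:2>
#5 BR src=r2,r3 held:FU  <A:1 Mu:0 Ld:2 B:0 rd:1 wr:2>
#6 MEM src=r5,r3 held:RD_PORT  <A:1 Mu:0 Ld:2 B:0 rd:1 wr:2>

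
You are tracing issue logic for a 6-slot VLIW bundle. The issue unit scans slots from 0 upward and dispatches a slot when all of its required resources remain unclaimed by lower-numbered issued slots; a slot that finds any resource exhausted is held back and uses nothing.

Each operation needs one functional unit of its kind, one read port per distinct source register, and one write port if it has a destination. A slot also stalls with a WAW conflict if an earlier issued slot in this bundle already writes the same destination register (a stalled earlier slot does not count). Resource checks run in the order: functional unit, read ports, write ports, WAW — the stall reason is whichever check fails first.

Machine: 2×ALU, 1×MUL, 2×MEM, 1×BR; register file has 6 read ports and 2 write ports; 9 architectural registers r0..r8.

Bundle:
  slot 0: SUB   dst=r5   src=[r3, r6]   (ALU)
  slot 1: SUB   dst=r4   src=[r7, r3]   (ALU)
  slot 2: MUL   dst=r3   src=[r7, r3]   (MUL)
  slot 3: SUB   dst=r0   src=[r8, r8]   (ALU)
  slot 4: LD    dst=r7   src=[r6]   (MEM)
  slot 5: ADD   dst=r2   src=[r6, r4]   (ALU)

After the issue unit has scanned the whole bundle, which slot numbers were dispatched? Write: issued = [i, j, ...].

slot 0 (ALU): ISSUE — free A1,Mu1,Ld2,B1 rp4 wp1
slot 1 (ALU): ISSUE — free A0,Mu1,Ld2,B1 rp2 wp0
slot 2 (MUL): stall WR_PORT — free A0,Mu1,Ld2,B1 rp2 wp0
slot 3 (ALU): stall FU — free A0,Mu1,Ld2,B1 rp2 wp0
slot 4 (MEM): stall WR_PORT — free A0,Mu1,Ld2,B1 rp2 wp0
slot 5 (ALU): stall FU — free A0,Mu1,Ld2,B1 rp2 wp0

issued = [0, 1]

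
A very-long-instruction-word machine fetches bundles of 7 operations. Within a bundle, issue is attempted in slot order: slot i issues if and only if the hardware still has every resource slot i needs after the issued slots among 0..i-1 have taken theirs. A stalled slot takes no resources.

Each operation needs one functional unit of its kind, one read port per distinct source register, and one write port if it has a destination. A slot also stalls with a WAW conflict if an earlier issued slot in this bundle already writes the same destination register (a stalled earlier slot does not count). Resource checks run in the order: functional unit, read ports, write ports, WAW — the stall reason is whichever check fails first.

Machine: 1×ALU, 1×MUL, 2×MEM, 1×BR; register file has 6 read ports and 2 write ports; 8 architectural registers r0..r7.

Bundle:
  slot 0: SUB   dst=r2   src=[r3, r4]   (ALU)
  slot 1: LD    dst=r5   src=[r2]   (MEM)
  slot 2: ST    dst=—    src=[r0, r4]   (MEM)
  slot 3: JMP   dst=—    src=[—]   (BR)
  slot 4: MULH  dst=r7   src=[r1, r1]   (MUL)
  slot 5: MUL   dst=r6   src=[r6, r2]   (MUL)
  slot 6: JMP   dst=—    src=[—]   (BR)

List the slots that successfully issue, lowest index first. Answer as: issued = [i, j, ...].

issued = [0, 1, 2, 3]

#0 ALU src=r3,r4 dispatched  <A:0 Mu:1 Ld:2 B:1 rd:4 wr:1>
#1 MEM src=r2 dispatched  <A:0 Mu:1 Ld:1 B:1 rd:3 wr:0>
#2 MEM src=r0,r4 dispatched  <A:0 Mu:1 Ld:0 B:1 rd:1 wr:0>
#3 BR src=- dispatched  <A:0 Mu:1 Ld:0 B:0 rd:1 wr:0>
#4 MUL src=r1,r1 held:WR_PORT  <A:0 Mu:1 Ld:0 B:0 rd:1 wr:0>
#5 MUL src=r6,r2 held:RD_PORT  <A:0 Mu:1 Ld:0 B:0 rd:1 wr:0>
#6 BR src=- held:FU  <A:0 Mu:1 Ld:0 B:0 rd:1 wr:0>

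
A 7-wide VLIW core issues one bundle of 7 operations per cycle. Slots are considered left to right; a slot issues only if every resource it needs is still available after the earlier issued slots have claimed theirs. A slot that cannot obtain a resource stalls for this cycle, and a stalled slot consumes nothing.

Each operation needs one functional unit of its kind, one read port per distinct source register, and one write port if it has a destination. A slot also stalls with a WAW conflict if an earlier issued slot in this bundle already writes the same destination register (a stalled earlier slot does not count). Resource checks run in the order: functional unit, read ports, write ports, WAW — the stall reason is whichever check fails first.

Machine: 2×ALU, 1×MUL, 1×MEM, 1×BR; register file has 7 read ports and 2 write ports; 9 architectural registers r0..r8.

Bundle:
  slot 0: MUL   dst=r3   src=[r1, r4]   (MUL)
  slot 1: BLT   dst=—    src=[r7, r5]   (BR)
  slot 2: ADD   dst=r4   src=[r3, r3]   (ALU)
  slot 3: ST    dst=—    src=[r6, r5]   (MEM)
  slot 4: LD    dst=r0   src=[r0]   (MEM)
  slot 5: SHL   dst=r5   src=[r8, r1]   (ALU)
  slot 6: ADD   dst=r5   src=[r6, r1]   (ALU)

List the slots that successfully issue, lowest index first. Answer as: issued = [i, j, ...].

[0] MUL needs rd=2 wr=1: ok; after: ALU=2 MUL=0 MEM=1 BR=1, R=5, W=1
[1] BR needs rd=2 wr=0: ok; after: ALU=2 MUL=0 MEM=1 BR=0, R=3, W=1
[2] ALU needs rd=1 wr=1: ok; after: ALU=1 MUL=0 MEM=1 BR=0, R=2, W=0
[3] MEM needs rd=2 wr=0: ok; after: ALU=1 MUL=0 MEM=0 BR=0, R=0, W=0
[4] MEM needs rd=1 wr=1: FU; after: ALU=1 MUL=0 MEM=0 BR=0, R=0, W=0
[5] ALU needs rd=2 wr=1: RD_PORT; after: ALU=1 MUL=0 MEM=0 BR=0, R=0, W=0
[6] ALU needs rd=2 wr=1: RD_PORT; after: ALU=1 MUL=0 MEM=0 BR=0, R=0, W=0

issued = [0, 1, 2, 3]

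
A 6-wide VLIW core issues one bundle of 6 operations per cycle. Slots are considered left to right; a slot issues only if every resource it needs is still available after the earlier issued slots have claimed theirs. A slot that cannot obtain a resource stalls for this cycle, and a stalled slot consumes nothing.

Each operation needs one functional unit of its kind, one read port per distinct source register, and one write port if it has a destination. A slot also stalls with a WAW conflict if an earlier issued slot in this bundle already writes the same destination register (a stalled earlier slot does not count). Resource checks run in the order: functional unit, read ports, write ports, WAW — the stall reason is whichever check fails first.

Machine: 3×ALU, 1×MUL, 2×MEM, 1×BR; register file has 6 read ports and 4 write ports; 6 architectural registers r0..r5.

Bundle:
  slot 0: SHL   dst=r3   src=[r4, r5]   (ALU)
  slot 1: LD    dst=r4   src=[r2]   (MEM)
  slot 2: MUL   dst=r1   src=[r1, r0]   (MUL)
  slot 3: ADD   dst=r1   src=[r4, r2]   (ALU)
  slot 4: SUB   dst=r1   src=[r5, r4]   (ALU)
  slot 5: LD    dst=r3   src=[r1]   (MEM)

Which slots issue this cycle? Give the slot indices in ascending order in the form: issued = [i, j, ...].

issued = [0, 1, 2]

slot 0 (ALU): ISSUE — free A2,Mu1,Ld2,B1 rp4 wp3
slot 1 (MEM): ISSUE — free A2,Mu1,Ld1,B1 rp3 wp2
slot 2 (MUL): ISSUE — free A2,Mu0,Ld1,B1 rp1 wp1
slot 3 (ALU): stall RD_PORT — free A2,Mu0,Ld1,B1 rp1 wp1
slot 4 (ALU): stall RD_PORT — free A2,Mu0,Ld1,B1 rp1 wp1
slot 5 (MEM): stall WAW — free A2,Mu0,Ld1,B1 rp1 wp1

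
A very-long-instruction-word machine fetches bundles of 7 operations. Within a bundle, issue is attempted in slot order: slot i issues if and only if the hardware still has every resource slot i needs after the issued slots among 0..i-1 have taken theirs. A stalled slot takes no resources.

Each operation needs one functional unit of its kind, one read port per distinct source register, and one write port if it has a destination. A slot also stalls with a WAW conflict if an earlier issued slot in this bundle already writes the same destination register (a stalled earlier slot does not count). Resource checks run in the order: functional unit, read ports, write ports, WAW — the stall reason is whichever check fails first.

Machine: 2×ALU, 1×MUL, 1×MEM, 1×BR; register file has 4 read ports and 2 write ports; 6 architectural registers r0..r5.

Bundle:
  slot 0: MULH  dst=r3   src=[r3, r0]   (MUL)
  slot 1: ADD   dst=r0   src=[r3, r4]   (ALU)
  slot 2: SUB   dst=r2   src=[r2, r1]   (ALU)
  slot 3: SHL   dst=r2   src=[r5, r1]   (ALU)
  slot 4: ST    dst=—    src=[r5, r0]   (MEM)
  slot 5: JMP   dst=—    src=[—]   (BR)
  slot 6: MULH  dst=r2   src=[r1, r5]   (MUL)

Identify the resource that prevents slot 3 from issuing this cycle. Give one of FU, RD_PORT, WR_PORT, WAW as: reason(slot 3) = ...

(0) want 1×MUL +2rd +1wr — yes → AL2|MU0|ME1|BR1|rd2|wr1
(1) want 1×ALU +2rd +1wr — yes → AL1|MU0|ME1|BR1|rd0|wr0
(2) want 1×ALU +2rd +1wr — RD_PORT → AL1|MU0|ME1|BR1|rd0|wr0
(3) want 1×ALU +2rd +1wr — RD_PORT → AL1|MU0|ME1|BR1|rd0|wr0
(4) want 1×MEM +2rd +0wr — RD_PORT → AL1|MU0|ME1|BR1|rd0|wr0
(5) want 1×BR +0rd +0wr — yes → AL1|MU0|ME1|BR0|rd0|wr0
(6) want 1×MUL +2rd +1wr — FU → AL1|MU0|ME1|BR0|rd0|wr0

reason(slot 3) = RD_PORT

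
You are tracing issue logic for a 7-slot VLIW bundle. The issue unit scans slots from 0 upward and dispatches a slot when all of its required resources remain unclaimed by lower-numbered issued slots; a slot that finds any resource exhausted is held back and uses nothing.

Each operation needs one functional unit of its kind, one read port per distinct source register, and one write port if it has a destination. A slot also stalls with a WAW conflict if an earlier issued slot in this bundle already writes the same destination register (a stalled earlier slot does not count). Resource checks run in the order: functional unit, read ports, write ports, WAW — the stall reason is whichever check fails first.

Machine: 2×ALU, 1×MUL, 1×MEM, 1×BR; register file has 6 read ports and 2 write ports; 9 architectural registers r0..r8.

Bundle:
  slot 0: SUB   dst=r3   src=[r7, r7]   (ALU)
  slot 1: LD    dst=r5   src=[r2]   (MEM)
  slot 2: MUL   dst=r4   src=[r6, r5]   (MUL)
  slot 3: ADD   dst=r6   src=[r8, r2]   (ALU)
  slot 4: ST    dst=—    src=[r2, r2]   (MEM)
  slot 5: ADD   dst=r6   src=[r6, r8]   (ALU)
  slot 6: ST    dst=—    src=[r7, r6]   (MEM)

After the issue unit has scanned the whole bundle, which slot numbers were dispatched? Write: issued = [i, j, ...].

issued = [0, 1]

[0] ALU needs rd=1 wr=1: ok; after: ALU=1 MUL=1 MEM=1 BR=1, R=5, W=1
[1] MEM needs rd=1 wr=1: ok; after: ALU=1 MUL=1 MEM=0 BR=1, R=4, W=0
[2] MUL needs rd=2 wr=1: WR_PORT; after: ALU=1 MUL=1 MEM=0 BR=1, R=4, W=0
[3] ALU needs rd=2 wr=1: WR_PORT; after: ALU=1 MUL=1 MEM=0 BR=1, R=4, W=0
[4] MEM needs rd=1 wr=0: FU; after: ALU=1 MUL=1 MEM=0 BR=1, R=4, W=0
[5] ALU needs rd=2 wr=1: WR_PORT; after: ALU=1 MUL=1 MEM=0 BR=1, R=4, W=0
[6] MEM needs rd=2 wr=0: FU; after: ALU=1 MUL=1 MEM=0 BR=1, R=4, W=0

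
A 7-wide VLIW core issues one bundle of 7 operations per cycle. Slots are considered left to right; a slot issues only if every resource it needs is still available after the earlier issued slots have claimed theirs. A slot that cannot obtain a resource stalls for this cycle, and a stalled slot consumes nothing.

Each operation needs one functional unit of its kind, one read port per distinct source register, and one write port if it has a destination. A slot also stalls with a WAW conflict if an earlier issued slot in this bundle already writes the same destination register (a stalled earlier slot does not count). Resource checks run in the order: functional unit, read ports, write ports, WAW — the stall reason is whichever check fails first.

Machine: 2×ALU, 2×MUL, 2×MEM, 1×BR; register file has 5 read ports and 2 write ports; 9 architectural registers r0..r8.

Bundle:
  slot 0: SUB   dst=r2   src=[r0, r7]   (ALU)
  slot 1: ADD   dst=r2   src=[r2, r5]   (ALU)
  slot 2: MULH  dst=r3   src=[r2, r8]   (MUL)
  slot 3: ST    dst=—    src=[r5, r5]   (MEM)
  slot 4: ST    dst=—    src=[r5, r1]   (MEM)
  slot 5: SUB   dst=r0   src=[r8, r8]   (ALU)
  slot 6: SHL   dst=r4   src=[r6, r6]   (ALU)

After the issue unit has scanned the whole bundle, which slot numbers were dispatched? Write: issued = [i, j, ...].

(0) want 1×ALU +2rd +1wr — yes → AL1|MU2|ME2|BR1|rd3|wr1
(1) want 1×ALU +2rd +1wr — WAW → AL1|MU2|ME2|BR1|rd3|wr1
(2) want 1×MUL +2rd +1wr — yes → AL1|MU1|ME2|BR1|rd1|wr0
(3) want 1×MEM +1rd +0wr — yes → AL1|MU1|ME1|BR1|rd0|wr0
(4) want 1×MEM +2rd +0wr — RD_PORT → AL1|MU1|ME1|BR1|rd0|wr0
(5) want 1×ALU +1rd +1wr — RD_PORT → AL1|MU1|ME1|BR1|rd0|wr0
(6) want 1×ALU +1rd +1wr — RD_PORT → AL1|MU1|ME1|BR1|rd0|wr0

issued = [0, 2, 3]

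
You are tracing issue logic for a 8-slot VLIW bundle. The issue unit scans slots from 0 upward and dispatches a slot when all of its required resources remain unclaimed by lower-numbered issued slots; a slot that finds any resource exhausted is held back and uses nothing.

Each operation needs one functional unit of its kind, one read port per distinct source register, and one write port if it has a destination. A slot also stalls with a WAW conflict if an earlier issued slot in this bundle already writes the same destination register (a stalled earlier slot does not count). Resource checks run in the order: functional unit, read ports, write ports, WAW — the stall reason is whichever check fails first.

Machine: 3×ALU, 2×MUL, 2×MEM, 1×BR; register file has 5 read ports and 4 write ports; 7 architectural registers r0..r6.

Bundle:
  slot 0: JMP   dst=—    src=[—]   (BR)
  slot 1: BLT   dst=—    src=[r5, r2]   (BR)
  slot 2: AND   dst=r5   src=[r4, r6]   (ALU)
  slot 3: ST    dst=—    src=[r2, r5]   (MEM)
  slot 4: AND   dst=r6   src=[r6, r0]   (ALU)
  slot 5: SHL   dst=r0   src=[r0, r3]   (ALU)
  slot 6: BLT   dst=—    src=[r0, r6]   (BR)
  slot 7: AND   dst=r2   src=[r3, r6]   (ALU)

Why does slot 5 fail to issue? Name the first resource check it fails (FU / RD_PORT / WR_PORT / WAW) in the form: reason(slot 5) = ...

reason(slot 5) = RD_PORT

  0. BR ⇒ go  {3A/2Mu/2Ld/0B | 5r 4w}
  1. BR ⇒ no(FU)  {3A/2Mu/2Ld/0B | 5r 4w}
  2. ALU→r5 ⇒ go  {2A/2Mu/2Ld/0B | 3r 3w}
  3. MEM ⇒ go  {2A/2Mu/1Ld/0B | 1r 3w}
  4. ALU→r6 ⇒ no(RD_PORT)  {2A/2Mu/1Ld/0B | 1r 3w}
  5. ALU→r0 ⇒ no(RD_PORT)  {2A/2Mu/1Ld/0B | 1r 3w}
  6. BR ⇒ no(FU)  {2A/2Mu/1Ld/0B | 1r 3w}
  7. ALU→r2 ⇒ no(RD_PORT)  {2A/2Mu/1Ld/0B | 1r 3w}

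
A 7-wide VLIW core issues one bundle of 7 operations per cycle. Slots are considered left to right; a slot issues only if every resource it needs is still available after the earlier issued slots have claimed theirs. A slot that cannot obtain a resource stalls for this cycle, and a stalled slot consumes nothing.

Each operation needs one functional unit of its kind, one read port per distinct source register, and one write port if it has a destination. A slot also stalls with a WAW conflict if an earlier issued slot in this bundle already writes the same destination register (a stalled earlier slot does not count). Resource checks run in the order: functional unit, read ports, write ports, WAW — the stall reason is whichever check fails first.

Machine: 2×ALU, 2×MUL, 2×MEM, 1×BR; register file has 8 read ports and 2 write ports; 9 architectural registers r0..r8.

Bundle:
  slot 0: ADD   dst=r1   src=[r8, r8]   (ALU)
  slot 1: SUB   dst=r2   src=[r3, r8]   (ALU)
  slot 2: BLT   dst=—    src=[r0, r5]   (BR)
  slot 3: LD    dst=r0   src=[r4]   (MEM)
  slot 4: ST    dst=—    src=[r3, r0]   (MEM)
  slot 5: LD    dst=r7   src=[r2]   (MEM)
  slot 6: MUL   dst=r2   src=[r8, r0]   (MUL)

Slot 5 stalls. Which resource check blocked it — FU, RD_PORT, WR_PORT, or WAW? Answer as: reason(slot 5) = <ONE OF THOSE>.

(0) want 1×ALU +1rd +1wr — yes → AL1|MU2|ME2|BR1|rd7|wr1
(1) want 1×ALU +2rd +1wr — yes → AL0|MU2|ME2|BR1|rd5|wr0
(2) want 1×BR +2rd +0wr — yes → AL0|MU2|ME2|BR0|rd3|wr0
(3) want 1×MEM +1rd +1wr — WR_PORT → AL0|MU2|ME2|BR0|rd3|wr0
(4) want 1×MEM +2rd +0wr — yes → AL0|MU2|ME1|BR0|rd1|wr0
(5) want 1×MEM +1rd +1wr — WR_PORT → AL0|MU2|ME1|BR0|rd1|wr0
(6) want 1×MUL +2rd +1wr — RD_PORT → AL0|MU2|ME1|BR0|rd1|wr0

reason(slot 5) = WR_PORT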